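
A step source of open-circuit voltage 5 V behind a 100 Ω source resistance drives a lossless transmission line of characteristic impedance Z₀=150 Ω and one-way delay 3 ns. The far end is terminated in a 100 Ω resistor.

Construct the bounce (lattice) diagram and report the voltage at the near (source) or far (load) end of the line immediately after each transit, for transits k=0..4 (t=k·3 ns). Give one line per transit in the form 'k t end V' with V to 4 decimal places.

Γ_L=-0.200000, Γ_S=-0.200000; launch V₁=5·150/250=3.000000
k=0 src: V=3.0000
k=1 load: inc=3.000000, refl=3.000000·-0.200000=-0.6000; V=0.000000+3.000000+-0.600000=2.4000
k=2 src: inc=-0.600000, refl=-0.600000·-0.200000=0.1200; V=3.000000+-0.600000+0.120000=2.5200
k=3 load: inc=0.120000, refl=0.120000·-0.200000=-0.0240; V=2.400000+0.120000+-0.024000=2.4960
k=4 src: inc=-0.024000, refl=-0.024000·-0.200000=0.0048; V=2.520000+-0.024000+0.004800=2.5008

0 0 source 3.0000
1 3 load 2.4000
2 6 source 2.5200
3 9 load 2.4960
4 12 source 2.5008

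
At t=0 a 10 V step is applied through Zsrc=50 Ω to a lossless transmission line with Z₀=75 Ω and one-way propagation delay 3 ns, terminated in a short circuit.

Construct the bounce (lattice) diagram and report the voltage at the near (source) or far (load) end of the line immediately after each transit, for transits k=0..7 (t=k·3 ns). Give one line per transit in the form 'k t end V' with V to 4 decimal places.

Γ_L=-1.000000, Γ_S=-0.200000; launch V₁=10·75/125=6.000000
k=0 src: V=6.0000
k=1 load: inc=6.000000, refl=6.000000·-1.000000=-6.0000; V=0.000000+6.000000+-6.000000=0.0000
k=2 src: inc=-6.000000, refl=-6.000000·-0.200000=1.2000; V=6.000000+-6.000000+1.200000=1.2000
k=3 load: inc=1.200000, refl=1.200000·-1.000000=-1.2000; V=0.000000+1.200000+-1.200000=0.0000
k=4 src: inc=-1.200000, refl=-1.200000·-0.200000=0.2400; V=1.200000+-1.200000+0.240000=0.2400
k=5 load: inc=0.240000, refl=0.240000·-1.000000=-0.2400; V=0.000000+0.240000+-0.240000=0.0000
k=6 src: inc=-0.240000, refl=-0.240000·-0.200000=0.0480; V=0.240000+-0.240000+0.048000=0.0480
k=7 load: inc=0.048000, refl=0.048000·-1.000000=-0.0480; V=0.000000+0.048000+-0.048000=0.0000

0 0 source 6.0000
1 3 load 0.0000
2 6 source 1.2000
3 9 load 0.0000
4 12 source 0.2400
5 15 load 0.0000
6 18 source 0.0480
7 21 load 0.0000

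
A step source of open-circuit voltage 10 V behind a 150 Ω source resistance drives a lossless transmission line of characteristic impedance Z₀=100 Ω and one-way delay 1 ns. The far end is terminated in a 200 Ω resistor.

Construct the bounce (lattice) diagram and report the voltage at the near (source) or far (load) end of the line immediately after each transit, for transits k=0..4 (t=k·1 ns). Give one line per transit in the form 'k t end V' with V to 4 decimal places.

0 0 source 4.0000
1 1 load 5.3333
2 2 source 5.6000
3 3 load 5.6889
4 4 source 5.7067

Γ_L=0.333333, Γ_S=0.200000; launch V₁=10·100/250=4.000000
k=0 src: V=4.0000
k=1 load: inc=4.000000, refl=4.000000·0.333333=1.3333; V=0.000000+4.000000+1.333333=5.3333
k=2 src: inc=1.333333, refl=1.333333·0.200000=0.2667; V=4.000000+1.333333+0.266667=5.6000
k=3 load: inc=0.266667, refl=0.266667·0.333333=0.0889; V=5.333333+0.266667+0.088889=5.6889
k=4 src: inc=0.088889, refl=0.088889·0.200000=0.0178; V=5.600000+0.088889+0.017778=5.7067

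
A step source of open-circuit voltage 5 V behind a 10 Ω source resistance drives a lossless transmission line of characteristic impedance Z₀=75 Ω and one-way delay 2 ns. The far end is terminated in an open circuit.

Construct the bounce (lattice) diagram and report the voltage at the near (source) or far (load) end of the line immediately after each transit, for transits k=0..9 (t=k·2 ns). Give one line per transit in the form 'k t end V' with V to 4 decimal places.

0 0 source 4.4118
1 2 load 8.8235
2 4 source 5.4498
3 6 load 2.0761
4 8 source 4.6560
5 10 load 7.2359
6 12 source 5.2630
7 14 load 3.2902
8 16 source 4.7988
9 18 load 6.3075

Γ_L=1.000000, Γ_S=-0.764706; launch V₁=5·75/85=4.411765
k=0 src: V=4.4118
k=1 load: inc=4.411765, refl=4.411765·1.000000=4.4118; V=0.000000+4.411765+4.411765=8.8235
k=2 src: inc=4.411765, refl=4.411765·-0.764706=-3.3737; V=4.411765+4.411765+-3.373702=5.4498
k=3 load: inc=-3.373702, refl=-3.373702·1.000000=-3.3737; V=8.823529+-3.373702+-3.373702=2.0761
k=4 src: inc=-3.373702, refl=-3.373702·-0.764706=2.5799; V=5.449827+-3.373702+2.579890=4.6560
k=5 load: inc=2.579890, refl=2.579890·1.000000=2.5799; V=2.076125+2.579890+2.579890=7.2359
k=6 src: inc=2.579890, refl=2.579890·-0.764706=-1.9729; V=4.656015+2.579890+-1.972857=5.2630
k=7 load: inc=-1.972857, refl=-1.972857·1.000000=-1.9729; V=7.235905+-1.972857+-1.972857=3.2902
k=8 src: inc=-1.972857, refl=-1.972857·-0.764706=1.5087; V=5.263048+-1.972857+1.508655=4.7988
k=9 load: inc=1.508655, refl=1.508655·1.000000=1.5087; V=3.290190+1.508655+1.508655=6.3075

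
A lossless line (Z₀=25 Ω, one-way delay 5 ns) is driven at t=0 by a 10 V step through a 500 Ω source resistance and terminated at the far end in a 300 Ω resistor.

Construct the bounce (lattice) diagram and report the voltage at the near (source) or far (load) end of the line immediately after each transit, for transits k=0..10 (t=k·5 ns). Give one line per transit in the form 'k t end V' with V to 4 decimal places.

0 0 source 0.4762
1 5 load 0.8791
2 10 source 1.2437
3 15 load 1.5521
4 20 source 1.8312
5 25 load 2.0674
6 30 source 2.2811
7 35 load 2.4619
8 40 source 2.6254
9 45 load 2.7638
10 50 source 2.8891

Γ_L=0.846154, Γ_S=0.904762; launch V₁=10·25/525=0.476190
k=0 src: V=0.4762
k=1 load: inc=0.476190, refl=0.476190·0.846154=0.4029; V=0.000000+0.476190+0.402930=0.8791
k=2 src: inc=0.402930, refl=0.402930·0.904762=0.3646; V=0.476190+0.402930+0.364556=1.2437
k=3 load: inc=0.364556, refl=0.364556·0.846154=0.3085; V=0.879121+0.364556+0.308471=1.5521
k=4 src: inc=0.308471, refl=0.308471·0.904762=0.2791; V=1.243677+0.308471+0.279092=1.8312
k=5 load: inc=0.279092, refl=0.279092·0.846154=0.2362; V=1.552147+0.279092+0.236155=2.0674
k=6 src: inc=0.236155, refl=0.236155·0.904762=0.2137; V=1.831240+0.236155+0.213664=2.2811
k=7 load: inc=0.213664, refl=0.213664·0.846154=0.1808; V=2.067395+0.213664+0.180793=2.4619
k=8 src: inc=0.180793, refl=0.180793·0.904762=0.1636; V=2.281059+0.180793+0.163574=2.6254
k=9 load: inc=0.163574, refl=0.163574·0.846154=0.1384; V=2.461852+0.163574+0.138409=2.7638
k=10 src: inc=0.138409, refl=0.138409·0.904762=0.1252; V=2.625426+0.138409+0.125227=2.8891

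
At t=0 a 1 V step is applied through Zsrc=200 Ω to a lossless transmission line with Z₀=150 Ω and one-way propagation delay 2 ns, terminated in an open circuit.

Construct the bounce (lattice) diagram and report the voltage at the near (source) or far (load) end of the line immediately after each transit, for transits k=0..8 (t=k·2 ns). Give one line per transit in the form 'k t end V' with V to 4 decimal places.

0 0 source 0.4286
1 2 load 0.8571
2 4 source 0.9184
3 6 load 0.9796
4 8 source 0.9883
5 10 load 0.9971
6 12 source 0.9983
7 14 load 0.9996
8 16 source 0.9998

Γ_L=1.000000, Γ_S=0.142857; launch V₁=1·150/350=0.428571
k=0 src: V=0.4286
k=1 load: inc=0.428571, refl=0.428571·1.000000=0.4286; V=0.000000+0.428571+0.428571=0.8571
k=2 src: inc=0.428571, refl=0.428571·0.142857=0.0612; V=0.428571+0.428571+0.061224=0.9184
k=3 load: inc=0.061224, refl=0.061224·1.000000=0.0612; V=0.857143+0.061224+0.061224=0.9796
k=4 src: inc=0.061224, refl=0.061224·0.142857=0.0087; V=0.918367+0.061224+0.008746=0.9883
k=5 load: inc=0.008746, refl=0.008746·1.000000=0.0087; V=0.979592+0.008746+0.008746=0.9971
k=6 src: inc=0.008746, refl=0.008746·0.142857=0.0012; V=0.988338+0.008746+0.001249=0.9983
k=7 load: inc=0.001249, refl=0.001249·1.000000=0.0012; V=0.997085+0.001249+0.001249=0.9996
k=8 src: inc=0.001249, refl=0.001249·0.142857=0.0002; V=0.998334+0.001249+0.000178=0.9998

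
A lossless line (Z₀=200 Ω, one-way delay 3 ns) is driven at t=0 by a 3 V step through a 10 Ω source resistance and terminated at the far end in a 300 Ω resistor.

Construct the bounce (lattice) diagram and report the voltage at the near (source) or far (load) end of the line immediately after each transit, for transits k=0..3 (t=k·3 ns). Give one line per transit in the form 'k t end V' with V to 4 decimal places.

Γ_L=0.200000, Γ_S=-0.904762; launch V₁=3·200/210=2.857143
k=0 src: V=2.8571
k=1 load: inc=2.857143, refl=2.857143·0.200000=0.5714; V=0.000000+2.857143+0.571429=3.4286
k=2 src: inc=0.571429, refl=0.571429·-0.904762=-0.5170; V=2.857143+0.571429+-0.517007=2.9116
k=3 load: inc=-0.517007, refl=-0.517007·0.200000=-0.1034; V=3.428571+-0.517007+-0.103401=2.8082

0 0 source 2.8571
1 3 load 3.4286
2 6 source 2.9116
3 9 load 2.8082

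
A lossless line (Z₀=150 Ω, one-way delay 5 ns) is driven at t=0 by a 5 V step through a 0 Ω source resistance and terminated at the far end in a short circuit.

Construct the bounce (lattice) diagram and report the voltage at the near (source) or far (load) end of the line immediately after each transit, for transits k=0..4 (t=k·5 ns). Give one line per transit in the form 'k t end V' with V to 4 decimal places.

0 0 source 5.0000
1 5 load 0.0000
2 10 source 5.0000
3 15 load 0.0000
4 20 source 5.0000

Γ_L=-1.000000, Γ_S=-1.000000; launch V₁=5·150/150=5.000000
k=0 src: V=5.0000
k=1 load: inc=5.000000, refl=5.000000·-1.000000=-5.0000; V=0.000000+5.000000+-5.000000=0.0000
k=2 src: inc=-5.000000, refl=-5.000000·-1.000000=5.0000; V=5.000000+-5.000000+5.000000=5.0000
k=3 load: inc=5.000000, refl=5.000000·-1.000000=-5.0000; V=0.000000+5.000000+-5.000000=0.0000
k=4 src: inc=-5.000000, refl=-5.000000·-1.000000=5.0000; V=5.000000+-5.000000+5.000000=5.0000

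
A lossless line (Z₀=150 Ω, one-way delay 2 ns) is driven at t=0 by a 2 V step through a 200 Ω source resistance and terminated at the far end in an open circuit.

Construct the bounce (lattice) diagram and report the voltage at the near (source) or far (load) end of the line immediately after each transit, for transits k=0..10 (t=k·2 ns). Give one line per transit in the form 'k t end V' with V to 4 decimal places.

0 0 source 0.8571
1 2 load 1.7143
2 4 source 1.8367
3 6 load 1.9592
4 8 source 1.9767
5 10 load 1.9942
6 12 source 1.9967
7 14 load 1.9992
8 16 source 1.9995
9 18 load 1.9999
10 20 source 1.9999

Γ_L=1.000000, Γ_S=0.142857; launch V₁=2·150/350=0.857143
k=0 src: V=0.8571
k=1 load: inc=0.857143, refl=0.857143·1.000000=0.8571; V=0.000000+0.857143+0.857143=1.7143
k=2 src: inc=0.857143, refl=0.857143·0.142857=0.1224; V=0.857143+0.857143+0.122449=1.8367
k=3 load: inc=0.122449, refl=0.122449·1.000000=0.1224; V=1.714286+0.122449+0.122449=1.9592
k=4 src: inc=0.122449, refl=0.122449·0.142857=0.0175; V=1.836735+0.122449+0.017493=1.9767
k=5 load: inc=0.017493, refl=0.017493·1.000000=0.0175; V=1.959184+0.017493+0.017493=1.9942
k=6 src: inc=0.017493, refl=0.017493·0.142857=0.0025; V=1.976676+0.017493+0.002499=1.9967
k=7 load: inc=0.002499, refl=0.002499·1.000000=0.0025; V=1.994169+0.002499+0.002499=1.9992
k=8 src: inc=0.002499, refl=0.002499·0.142857=0.0004; V=1.996668+0.002499+0.000357=1.9995
k=9 load: inc=0.000357, refl=0.000357·1.000000=0.0004; V=1.999167+0.000357+0.000357=1.9999
k=10 src: inc=0.000357, refl=0.000357·0.142857=0.0001; V=1.999524+0.000357+0.000051=1.9999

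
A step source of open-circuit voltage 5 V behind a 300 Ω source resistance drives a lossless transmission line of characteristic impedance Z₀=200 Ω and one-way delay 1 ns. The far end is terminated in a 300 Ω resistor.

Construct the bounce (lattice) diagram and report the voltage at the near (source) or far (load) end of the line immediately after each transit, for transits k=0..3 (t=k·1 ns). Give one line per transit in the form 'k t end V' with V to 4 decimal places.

0 0 source 2.0000
1 1 load 2.4000
2 2 source 2.4800
3 3 load 2.4960

Γ_L=0.200000, Γ_S=0.200000; launch V₁=5·200/500=2.000000
k=0 src: V=2.0000
k=1 load: inc=2.000000, refl=2.000000·0.200000=0.4000; V=0.000000+2.000000+0.400000=2.4000
k=2 src: inc=0.400000, refl=0.400000·0.200000=0.0800; V=2.000000+0.400000+0.080000=2.4800
k=3 load: inc=0.080000, refl=0.080000·0.200000=0.0160; V=2.400000+0.080000+0.016000=2.4960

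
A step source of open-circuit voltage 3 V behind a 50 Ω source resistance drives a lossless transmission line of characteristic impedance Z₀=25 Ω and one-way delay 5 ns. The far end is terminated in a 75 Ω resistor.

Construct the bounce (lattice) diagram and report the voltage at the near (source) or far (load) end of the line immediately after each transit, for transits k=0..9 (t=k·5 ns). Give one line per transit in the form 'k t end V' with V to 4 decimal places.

Γ_L=0.500000, Γ_S=0.333333; launch V₁=3·25/75=1.000000
k=0 src: V=1.0000
k=1 load: inc=1.000000, refl=1.000000·0.500000=0.5000; V=0.000000+1.000000+0.500000=1.5000
k=2 src: inc=0.500000, refl=0.500000·0.333333=0.1667; V=1.000000+0.500000+0.166667=1.6667
k=3 load: inc=0.166667, refl=0.166667·0.500000=0.0833; V=1.500000+0.166667+0.083333=1.7500
k=4 src: inc=0.083333, refl=0.083333·0.333333=0.0278; V=1.666667+0.083333+0.027778=1.7778
k=5 load: inc=0.027778, refl=0.027778·0.500000=0.0139; V=1.750000+0.027778+0.013889=1.7917
k=6 src: inc=0.013889, refl=0.013889·0.333333=0.0046; V=1.777778+0.013889+0.004630=1.7963
k=7 load: inc=0.004630, refl=0.004630·0.500000=0.0023; V=1.791667+0.004630+0.002315=1.7986
k=8 src: inc=0.002315, refl=0.002315·0.333333=0.0008; V=1.796296+0.002315+0.000772=1.7994
k=9 load: inc=0.000772, refl=0.000772·0.500000=0.0004; V=1.798611+0.000772+0.000386=1.7998

0 0 source 1.0000
1 5 load 1.5000
2 10 source 1.6667
3 15 load 1.7500
4 20 source 1.7778
5 25 load 1.7917
6 30 source 1.7963
7 35 load 1.7986
8 40 source 1.7994
9 45 load 1.7998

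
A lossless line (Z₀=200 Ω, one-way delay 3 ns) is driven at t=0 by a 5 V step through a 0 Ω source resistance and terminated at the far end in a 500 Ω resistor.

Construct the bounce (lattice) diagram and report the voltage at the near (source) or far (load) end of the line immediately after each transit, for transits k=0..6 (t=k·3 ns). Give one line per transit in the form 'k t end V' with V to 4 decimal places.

0 0 source 5.0000
1 3 load 7.1429
2 6 source 5.0000
3 9 load 4.0816
4 12 source 5.0000
5 15 load 5.3936
6 18 source 5.0000

Γ_L=0.428571, Γ_S=-1.000000; launch V₁=5·200/200=5.000000
k=0 src: V=5.0000
k=1 load: inc=5.000000, refl=5.000000·0.428571=2.1429; V=0.000000+5.000000+2.142857=7.1429
k=2 src: inc=2.142857, refl=2.142857·-1.000000=-2.1429; V=5.000000+2.142857+-2.142857=5.0000
k=3 load: inc=-2.142857, refl=-2.142857·0.428571=-0.9184; V=7.142857+-2.142857+-0.918367=4.0816
k=4 src: inc=-0.918367, refl=-0.918367·-1.000000=0.9184; V=5.000000+-0.918367+0.918367=5.0000
k=5 load: inc=0.918367, refl=0.918367·0.428571=0.3936; V=4.081633+0.918367+0.393586=5.3936
k=6 src: inc=0.393586, refl=0.393586·-1.000000=-0.3936; V=5.000000+0.393586+-0.393586=5.0000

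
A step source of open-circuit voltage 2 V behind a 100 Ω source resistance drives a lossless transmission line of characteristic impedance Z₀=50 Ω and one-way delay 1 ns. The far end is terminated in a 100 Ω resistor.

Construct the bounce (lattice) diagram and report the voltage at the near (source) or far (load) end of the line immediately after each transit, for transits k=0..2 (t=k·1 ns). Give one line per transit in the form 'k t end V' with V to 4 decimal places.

Γ_L=0.333333, Γ_S=0.333333; launch V₁=2·50/150=0.666667
k=0 src: V=0.6667
k=1 load: inc=0.666667, refl=0.666667·0.333333=0.2222; V=0.000000+0.666667+0.222222=0.8889
k=2 src: inc=0.222222, refl=0.222222·0.333333=0.0741; V=0.666667+0.222222+0.074074=0.9630

0 0 source 0.6667
1 1 load 0.8889
2 2 source 0.9630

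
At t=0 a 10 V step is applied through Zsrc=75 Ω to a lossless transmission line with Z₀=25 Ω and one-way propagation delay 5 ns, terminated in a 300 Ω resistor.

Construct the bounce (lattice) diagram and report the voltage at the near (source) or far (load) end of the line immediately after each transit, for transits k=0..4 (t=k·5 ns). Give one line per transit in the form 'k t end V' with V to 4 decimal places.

0 0 source 2.5000
1 5 load 4.6154
2 10 source 5.6731
3 15 load 6.5680
4 20 source 7.0155

Γ_L=0.846154, Γ_S=0.500000; launch V₁=10·25/100=2.500000
k=0 src: V=2.5000
k=1 load: inc=2.500000, refl=2.500000·0.846154=2.1154; V=0.000000+2.500000+2.115385=4.6154
k=2 src: inc=2.115385, refl=2.115385·0.500000=1.0577; V=2.500000+2.115385+1.057692=5.6731
k=3 load: inc=1.057692, refl=1.057692·0.846154=0.8950; V=4.615385+1.057692+0.894970=6.5680
k=4 src: inc=0.894970, refl=0.894970·0.500000=0.4475; V=5.673077+0.894970+0.447485=7.0155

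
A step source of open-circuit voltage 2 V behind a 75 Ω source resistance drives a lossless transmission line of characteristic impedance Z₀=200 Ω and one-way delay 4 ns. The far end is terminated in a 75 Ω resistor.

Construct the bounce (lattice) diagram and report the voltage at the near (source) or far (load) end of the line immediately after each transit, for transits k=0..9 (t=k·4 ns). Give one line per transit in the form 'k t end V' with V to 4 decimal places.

Γ_L=-0.454545, Γ_S=-0.454545; launch V₁=2·200/275=1.454545
k=0 src: V=1.4545
k=1 load: inc=1.454545, refl=1.454545·-0.454545=-0.6612; V=0.000000+1.454545+-0.661157=0.7934
k=2 src: inc=-0.661157, refl=-0.661157·-0.454545=0.3005; V=1.454545+-0.661157+0.300526=1.0939
k=3 load: inc=0.300526, refl=0.300526·-0.454545=-0.1366; V=0.793388+0.300526+-0.136603=0.9573
k=4 src: inc=-0.136603, refl=-0.136603·-0.454545=0.0621; V=1.093914+-0.136603+0.062092=1.0194
k=5 load: inc=0.062092, refl=0.062092·-0.454545=-0.0282; V=0.957312+0.062092+-0.028224=0.9912
k=6 src: inc=-0.028224, refl=-0.028224·-0.454545=0.0128; V=1.019404+-0.028224+0.012829=1.0040
k=7 load: inc=0.012829, refl=0.012829·-0.454545=-0.0058; V=0.991180+0.012829+-0.005831=0.9982
k=8 src: inc=-0.005831, refl=-0.005831·-0.454545=0.0027; V=1.004009+-0.005831+0.002651=1.0008
k=9 load: inc=0.002651, refl=0.002651·-0.454545=-0.0012; V=0.998178+0.002651+-0.001205=0.9996

0 0 source 1.4545
1 4 load 0.7934
2 8 source 1.0939
3 12 load 0.9573
4 16 source 1.0194
5 20 load 0.9912
6 24 source 1.0040
7 28 load 0.9982
8 32 source 1.0008
9 36 load 0.9996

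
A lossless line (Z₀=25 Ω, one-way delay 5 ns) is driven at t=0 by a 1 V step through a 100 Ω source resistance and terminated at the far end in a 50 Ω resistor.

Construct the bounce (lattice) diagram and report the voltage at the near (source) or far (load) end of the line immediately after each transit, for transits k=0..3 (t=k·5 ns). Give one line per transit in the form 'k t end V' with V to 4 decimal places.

0 0 source 0.2000
1 5 load 0.2667
2 10 source 0.3067
3 15 load 0.3200

Γ_L=0.333333, Γ_S=0.600000; launch V₁=1·25/125=0.200000
k=0 src: V=0.2000
k=1 load: inc=0.200000, refl=0.200000·0.333333=0.0667; V=0.000000+0.200000+0.066667=0.2667
k=2 src: inc=0.066667, refl=0.066667·0.600000=0.0400; V=0.200000+0.066667+0.040000=0.3067
k=3 load: inc=0.040000, refl=0.040000·0.333333=0.0133; V=0.266667+0.040000+0.013333=0.3200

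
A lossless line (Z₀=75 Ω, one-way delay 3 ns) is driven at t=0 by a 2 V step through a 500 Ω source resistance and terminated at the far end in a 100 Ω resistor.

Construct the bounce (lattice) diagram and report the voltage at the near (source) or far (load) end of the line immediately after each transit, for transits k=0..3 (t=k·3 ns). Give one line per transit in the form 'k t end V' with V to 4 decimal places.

0 0 source 0.2609
1 3 load 0.2981
2 6 source 0.3257
3 9 load 0.3296

Γ_L=0.142857, Γ_S=0.739130; launch V₁=2·75/575=0.260870
k=0 src: V=0.2609
k=1 load: inc=0.260870, refl=0.260870·0.142857=0.0373; V=0.000000+0.260870+0.037267=0.2981
k=2 src: inc=0.037267, refl=0.037267·0.739130=0.0275; V=0.260870+0.037267+0.027545=0.3257
k=3 load: inc=0.027545, refl=0.027545·0.142857=0.0039; V=0.298137+0.027545+0.003935=0.3296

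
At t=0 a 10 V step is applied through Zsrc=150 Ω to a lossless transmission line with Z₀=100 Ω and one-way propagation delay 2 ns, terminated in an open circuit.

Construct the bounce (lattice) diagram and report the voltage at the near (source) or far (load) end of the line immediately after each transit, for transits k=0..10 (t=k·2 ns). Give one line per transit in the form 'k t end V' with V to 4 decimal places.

Γ_L=1.000000, Γ_S=0.200000; launch V₁=10·100/250=4.000000
k=0 src: V=4.0000
k=1 load: inc=4.000000, refl=4.000000·1.000000=4.0000; V=0.000000+4.000000+4.000000=8.0000
k=2 src: inc=4.000000, refl=4.000000·0.200000=0.8000; V=4.000000+4.000000+0.800000=8.8000
k=3 load: inc=0.800000, refl=0.800000·1.000000=0.8000; V=8.000000+0.800000+0.800000=9.6000
k=4 src: inc=0.800000, refl=0.800000·0.200000=0.1600; V=8.800000+0.800000+0.160000=9.7600
k=5 load: inc=0.160000, refl=0.160000·1.000000=0.1600; V=9.600000+0.160000+0.160000=9.9200
k=6 src: inc=0.160000, refl=0.160000·0.200000=0.0320; V=9.760000+0.160000+0.032000=9.9520
k=7 load: inc=0.032000, refl=0.032000·1.000000=0.0320; V=9.920000+0.032000+0.032000=9.9840
k=8 src: inc=0.032000, refl=0.032000·0.200000=0.0064; V=9.952000+0.032000+0.006400=9.9904
k=9 load: inc=0.006400, refl=0.006400·1.000000=0.0064; V=9.984000+0.006400+0.006400=9.9968
k=10 src: inc=0.006400, refl=0.006400·0.200000=0.0013; V=9.990400+0.006400+0.001280=9.9981

0 0 source 4.0000
1 2 load 8.0000
2 4 source 8.8000
3 6 load 9.6000
4 8 source 9.7600
5 10 load 9.9200
6 12 source 9.9520
7 14 load 9.9840
8 16 source 9.9904
9 18 load 9.9968
10 20 source 9.9981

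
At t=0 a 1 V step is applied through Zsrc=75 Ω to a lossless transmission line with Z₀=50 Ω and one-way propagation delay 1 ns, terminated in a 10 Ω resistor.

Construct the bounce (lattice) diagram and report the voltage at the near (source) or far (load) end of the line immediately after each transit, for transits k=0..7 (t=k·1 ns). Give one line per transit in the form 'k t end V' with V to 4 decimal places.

0 0 source 0.4000
1 1 load 0.1333
2 2 source 0.0800
3 3 load 0.1156
4 4 source 0.1227
5 5 load 0.1179
6 6 source 0.1170
7 7 load 0.1176

Γ_L=-0.666667, Γ_S=0.200000; launch V₁=1·50/125=0.400000
k=0 src: V=0.4000
k=1 load: inc=0.400000, refl=0.400000·-0.666667=-0.2667; V=0.000000+0.400000+-0.266667=0.1333
k=2 src: inc=-0.266667, refl=-0.266667·0.200000=-0.0533; V=0.400000+-0.266667+-0.053333=0.0800
k=3 load: inc=-0.053333, refl=-0.053333·-0.666667=0.0356; V=0.133333+-0.053333+0.035556=0.1156
k=4 src: inc=0.035556, refl=0.035556·0.200000=0.0071; V=0.080000+0.035556+0.007111=0.1227
k=5 load: inc=0.007111, refl=0.007111·-0.666667=-0.0047; V=0.115556+0.007111+-0.004741=0.1179
k=6 src: inc=-0.004741, refl=-0.004741·0.200000=-0.0009; V=0.122667+-0.004741+-0.000948=0.1170
k=7 load: inc=-0.000948, refl=-0.000948·-0.666667=0.0006; V=0.117926+-0.000948+0.000632=0.1176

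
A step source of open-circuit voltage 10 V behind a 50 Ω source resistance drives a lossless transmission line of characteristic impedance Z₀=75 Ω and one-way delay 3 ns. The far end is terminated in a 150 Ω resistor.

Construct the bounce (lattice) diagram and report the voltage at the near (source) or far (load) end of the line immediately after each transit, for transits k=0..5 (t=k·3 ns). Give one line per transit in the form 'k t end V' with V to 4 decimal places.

0 0 source 6.0000
1 3 load 8.0000
2 6 source 7.6000
3 9 load 7.4667
4 12 source 7.4933
5 15 load 7.5022

Γ_L=0.333333, Γ_S=-0.200000; launch V₁=10·75/125=6.000000
k=0 src: V=6.0000
k=1 load: inc=6.000000, refl=6.000000·0.333333=2.0000; V=0.000000+6.000000+2.000000=8.0000
k=2 src: inc=2.000000, refl=2.000000·-0.200000=-0.4000; V=6.000000+2.000000+-0.400000=7.6000
k=3 load: inc=-0.400000, refl=-0.400000·0.333333=-0.1333; V=8.000000+-0.400000+-0.133333=7.4667
k=4 src: inc=-0.133333, refl=-0.133333·-0.200000=0.0267; V=7.600000+-0.133333+0.026667=7.4933
k=5 load: inc=0.026667, refl=0.026667·0.333333=0.0089; V=7.466667+0.026667+0.008889=7.5022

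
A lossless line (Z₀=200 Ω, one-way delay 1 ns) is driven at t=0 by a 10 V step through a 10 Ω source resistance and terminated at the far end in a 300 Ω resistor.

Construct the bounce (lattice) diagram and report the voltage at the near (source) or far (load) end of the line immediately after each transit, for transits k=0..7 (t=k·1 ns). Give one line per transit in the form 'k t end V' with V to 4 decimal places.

Γ_L=0.200000, Γ_S=-0.904762; launch V₁=10·200/210=9.523810
k=0 src: V=9.5238
k=1 load: inc=9.523810, refl=9.523810·0.200000=1.9048; V=0.000000+9.523810+1.904762=11.4286
k=2 src: inc=1.904762, refl=1.904762·-0.904762=-1.7234; V=9.523810+1.904762+-1.723356=9.7052
k=3 load: inc=-1.723356, refl=-1.723356·0.200000=-0.3447; V=11.428571+-1.723356+-0.344671=9.3605
k=4 src: inc=-0.344671, refl=-0.344671·-0.904762=0.3118; V=9.705215+-0.344671+0.311845=9.6724
k=5 load: inc=0.311845, refl=0.311845·0.200000=0.0624; V=9.360544+0.311845+0.062369=9.7348
k=6 src: inc=0.062369, refl=0.062369·-0.904762=-0.0564; V=9.672390+0.062369+-0.056429=9.6783
k=7 load: inc=-0.056429, refl=-0.056429·0.200000=-0.0113; V=9.734759+-0.056429+-0.011286=9.6670

0 0 source 9.5238
1 1 load 11.4286
2 2 source 9.7052
3 3 load 9.3605
4 4 source 9.6724
5 5 load 9.7348
6 6 source 9.6783
7 7 load 9.6670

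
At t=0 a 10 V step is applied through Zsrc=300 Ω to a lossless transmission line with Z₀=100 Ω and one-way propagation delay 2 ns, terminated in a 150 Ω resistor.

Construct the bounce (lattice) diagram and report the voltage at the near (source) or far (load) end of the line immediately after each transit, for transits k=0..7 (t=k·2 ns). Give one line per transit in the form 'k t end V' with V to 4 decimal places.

0 0 source 2.5000
1 2 load 3.0000
2 4 source 3.2500
3 6 load 3.3000
4 8 source 3.3250
5 10 load 3.3300
6 12 source 3.3325
7 14 load 3.3330

Γ_L=0.200000, Γ_S=0.500000; launch V₁=10·100/400=2.500000
k=0 src: V=2.5000
k=1 load: inc=2.500000, refl=2.500000·0.200000=0.5000; V=0.000000+2.500000+0.500000=3.0000
k=2 src: inc=0.500000, refl=0.500000·0.500000=0.2500; V=2.500000+0.500000+0.250000=3.2500
k=3 load: inc=0.250000, refl=0.250000·0.200000=0.0500; V=3.000000+0.250000+0.050000=3.3000
k=4 src: inc=0.050000, refl=0.050000·0.500000=0.0250; V=3.250000+0.050000+0.025000=3.3250
k=5 load: inc=0.025000, refl=0.025000·0.200000=0.0050; V=3.300000+0.025000+0.005000=3.3300
k=6 src: inc=0.005000, refl=0.005000·0.500000=0.0025; V=3.325000+0.005000+0.002500=3.3325
k=7 load: inc=0.002500, refl=0.002500·0.200000=0.0005; V=3.330000+0.002500+0.000500=3.3330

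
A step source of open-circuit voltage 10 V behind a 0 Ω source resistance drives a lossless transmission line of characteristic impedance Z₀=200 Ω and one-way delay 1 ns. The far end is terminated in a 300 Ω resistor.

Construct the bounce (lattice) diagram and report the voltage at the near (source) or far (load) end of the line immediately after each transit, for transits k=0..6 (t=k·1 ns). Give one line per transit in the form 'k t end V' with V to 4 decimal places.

Γ_L=0.200000, Γ_S=-1.000000; launch V₁=10·200/200=10.000000
k=0 src: V=10.0000
k=1 load: inc=10.000000, refl=10.000000·0.200000=2.0000; V=0.000000+10.000000+2.000000=12.0000
k=2 src: inc=2.000000, refl=2.000000·-1.000000=-2.0000; V=10.000000+2.000000+-2.000000=10.0000
k=3 load: inc=-2.000000, refl=-2.000000·0.200000=-0.4000; V=12.000000+-2.000000+-0.400000=9.6000
k=4 src: inc=-0.400000, refl=-0.400000·-1.000000=0.4000; V=10.000000+-0.400000+0.400000=10.0000
k=5 load: inc=0.400000, refl=0.400000·0.200000=0.0800; V=9.600000+0.400000+0.080000=10.0800
k=6 src: inc=0.080000, refl=0.080000·-1.000000=-0.0800; V=10.000000+0.080000+-0.080000=10.0000

0 0 source 10.0000
1 1 load 12.0000
2 2 source 10.0000
3 3 load 9.6000
4 4 source 10.0000
5 5 load 10.0800
6 6 source 10.0000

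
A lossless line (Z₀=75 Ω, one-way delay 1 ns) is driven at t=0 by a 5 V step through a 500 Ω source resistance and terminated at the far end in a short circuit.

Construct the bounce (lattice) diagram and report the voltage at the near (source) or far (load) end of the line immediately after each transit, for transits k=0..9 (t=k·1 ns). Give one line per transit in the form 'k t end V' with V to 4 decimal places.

Γ_L=-1.000000, Γ_S=0.739130; launch V₁=5·75/575=0.652174
k=0 src: V=0.6522
k=1 load: inc=0.652174, refl=0.652174·-1.000000=-0.6522; V=0.000000+0.652174+-0.652174=0.0000
k=2 src: inc=-0.652174, refl=-0.652174·0.739130=-0.4820; V=0.652174+-0.652174+-0.482042=-0.4820
k=3 load: inc=-0.482042, refl=-0.482042·-1.000000=0.4820; V=0.000000+-0.482042+0.482042=0.0000
k=4 src: inc=0.482042, refl=0.482042·0.739130=0.3563; V=-0.482042+0.482042+0.356292=0.3563
k=5 load: inc=0.356292, refl=0.356292·-1.000000=-0.3563; V=0.000000+0.356292+-0.356292=0.0000
k=6 src: inc=-0.356292, refl=-0.356292·0.739130=-0.2633; V=0.356292+-0.356292+-0.263346=-0.2633
k=7 load: inc=-0.263346, refl=-0.263346·-1.000000=0.2633; V=0.000000+-0.263346+0.263346=0.0000
k=8 src: inc=0.263346, refl=0.263346·0.739130=0.1946; V=-0.263346+0.263346+0.194647=0.1946
k=9 load: inc=0.194647, refl=0.194647·-1.000000=-0.1946; V=0.000000+0.194647+-0.194647=0.0000

0 0 source 0.6522
1 1 load 0.0000
2 2 source -0.4820
3 3 load 0.0000
4 4 source 0.3563
5 5 load 0.0000
6 6 source -0.2633
7 7 load 0.0000
8 8 source 0.1946
9 9 load 0.0000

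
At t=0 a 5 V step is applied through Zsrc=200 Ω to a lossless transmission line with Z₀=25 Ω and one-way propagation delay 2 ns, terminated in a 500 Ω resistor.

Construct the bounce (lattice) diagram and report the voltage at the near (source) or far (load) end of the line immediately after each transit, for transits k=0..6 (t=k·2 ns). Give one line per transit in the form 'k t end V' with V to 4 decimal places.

0 0 source 0.5556
1 2 load 1.0582
2 4 source 1.4491
3 6 load 1.8029
4 8 source 2.0780
5 10 load 2.3269
6 12 source 2.5205

Γ_L=0.904762, Γ_S=0.777778; launch V₁=5·25/225=0.555556
k=0 src: V=0.5556
k=1 load: inc=0.555556, refl=0.555556·0.904762=0.5026; V=0.000000+0.555556+0.502646=1.0582
k=2 src: inc=0.502646, refl=0.502646·0.777778=0.3909; V=0.555556+0.502646+0.390947=1.4491
k=3 load: inc=0.390947, refl=0.390947·0.904762=0.3537; V=1.058201+0.390947+0.353714=1.8029
k=4 src: inc=0.353714, refl=0.353714·0.777778=0.2751; V=1.449148+0.353714+0.275111=2.0780
k=5 load: inc=0.275111, refl=0.275111·0.904762=0.2489; V=1.802861+0.275111+0.248910=2.3269
k=6 src: inc=0.248910, refl=0.248910·0.777778=0.1936; V=2.077972+0.248910+0.193596=2.5205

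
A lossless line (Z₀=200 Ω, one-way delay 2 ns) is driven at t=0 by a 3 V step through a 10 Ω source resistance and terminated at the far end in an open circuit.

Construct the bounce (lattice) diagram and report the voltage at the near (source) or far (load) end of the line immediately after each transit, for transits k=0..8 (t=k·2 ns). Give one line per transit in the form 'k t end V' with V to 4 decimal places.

0 0 source 2.8571
1 2 load 5.7143
2 4 source 3.1293
3 6 load 0.5442
4 8 source 2.8831
5 10 load 5.2219
6 12 source 3.1058
7 14 load 0.9897
8 16 source 2.9043

Γ_L=1.000000, Γ_S=-0.904762; launch V₁=3·200/210=2.857143
k=0 src: V=2.8571
k=1 load: inc=2.857143, refl=2.857143·1.000000=2.8571; V=0.000000+2.857143+2.857143=5.7143
k=2 src: inc=2.857143, refl=2.857143·-0.904762=-2.5850; V=2.857143+2.857143+-2.585034=3.1293
k=3 load: inc=-2.585034, refl=-2.585034·1.000000=-2.5850; V=5.714286+-2.585034+-2.585034=0.5442
k=4 src: inc=-2.585034, refl=-2.585034·-0.904762=2.3388; V=3.129252+-2.585034+2.338840=2.8831
k=5 load: inc=2.338840, refl=2.338840·1.000000=2.3388; V=0.544218+2.338840+2.338840=5.2219
k=6 src: inc=2.338840, refl=2.338840·-0.904762=-2.1161; V=2.883058+2.338840+-2.116094=3.1058
k=7 load: inc=-2.116094, refl=-2.116094·1.000000=-2.1161; V=5.221898+-2.116094+-2.116094=0.9897
k=8 src: inc=-2.116094, refl=-2.116094·-0.904762=1.9146; V=3.105805+-2.116094+1.914561=2.9043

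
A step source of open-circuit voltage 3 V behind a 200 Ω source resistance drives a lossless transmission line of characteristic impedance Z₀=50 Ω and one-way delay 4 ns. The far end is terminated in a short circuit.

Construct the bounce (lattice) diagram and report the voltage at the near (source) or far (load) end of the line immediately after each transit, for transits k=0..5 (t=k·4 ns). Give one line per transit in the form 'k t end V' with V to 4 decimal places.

Γ_L=-1.000000, Γ_S=0.600000; launch V₁=3·50/250=0.600000
k=0 src: V=0.6000
k=1 load: inc=0.600000, refl=0.600000·-1.000000=-0.6000; V=0.000000+0.600000+-0.600000=0.0000
k=2 src: inc=-0.600000, refl=-0.600000·0.600000=-0.3600; V=0.600000+-0.600000+-0.360000=-0.3600
k=3 load: inc=-0.360000, refl=-0.360000·-1.000000=0.3600; V=0.000000+-0.360000+0.360000=0.0000
k=4 src: inc=0.360000, refl=0.360000·0.600000=0.2160; V=-0.360000+0.360000+0.216000=0.2160
k=5 load: inc=0.216000, refl=0.216000·-1.000000=-0.2160; V=0.000000+0.216000+-0.216000=0.0000

0 0 source 0.6000
1 4 load 0.0000
2 8 source -0.3600
3 12 load 0.0000
4 16 source 0.2160
5 20 load 0.0000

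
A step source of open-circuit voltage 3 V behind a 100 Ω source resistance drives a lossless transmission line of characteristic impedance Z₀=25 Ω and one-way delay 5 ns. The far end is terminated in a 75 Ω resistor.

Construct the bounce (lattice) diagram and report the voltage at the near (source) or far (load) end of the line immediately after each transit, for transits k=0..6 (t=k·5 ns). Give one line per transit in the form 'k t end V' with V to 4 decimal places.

Γ_L=0.500000, Γ_S=0.600000; launch V₁=3·25/125=0.600000
k=0 src: V=0.6000
k=1 load: inc=0.600000, refl=0.600000·0.500000=0.3000; V=0.000000+0.600000+0.300000=0.9000
k=2 src: inc=0.300000, refl=0.300000·0.600000=0.1800; V=0.600000+0.300000+0.180000=1.0800
k=3 load: inc=0.180000, refl=0.180000·0.500000=0.0900; V=0.900000+0.180000+0.090000=1.1700
k=4 src: inc=0.090000, refl=0.090000·0.600000=0.0540; V=1.080000+0.090000+0.054000=1.2240
k=5 load: inc=0.054000, refl=0.054000·0.500000=0.0270; V=1.170000+0.054000+0.027000=1.2510
k=6 src: inc=0.027000, refl=0.027000·0.600000=0.0162; V=1.224000+0.027000+0.016200=1.2672

0 0 source 0.6000
1 5 load 0.9000
2 10 source 1.0800
3 15 load 1.1700
4 20 source 1.2240
5 25 load 1.2510
6 30 source 1.2672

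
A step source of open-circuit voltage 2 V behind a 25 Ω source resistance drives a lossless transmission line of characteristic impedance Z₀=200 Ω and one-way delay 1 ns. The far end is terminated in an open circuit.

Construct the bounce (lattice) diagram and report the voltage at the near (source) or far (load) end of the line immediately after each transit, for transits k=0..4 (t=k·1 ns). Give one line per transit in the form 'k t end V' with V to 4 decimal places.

Γ_L=1.000000, Γ_S=-0.777778; launch V₁=2·200/225=1.777778
k=0 src: V=1.7778
k=1 load: inc=1.777778, refl=1.777778·1.000000=1.7778; V=0.000000+1.777778+1.777778=3.5556
k=2 src: inc=1.777778, refl=1.777778·-0.777778=-1.3827; V=1.777778+1.777778+-1.382716=2.1728
k=3 load: inc=-1.382716, refl=-1.382716·1.000000=-1.3827; V=3.555556+-1.382716+-1.382716=0.7901
k=4 src: inc=-1.382716, refl=-1.382716·-0.777778=1.0754; V=2.172840+-1.382716+1.075446=1.8656

0 0 source 1.7778
1 1 load 3.5556
2 2 source 2.1728
3 3 load 0.7901
4 4 source 1.8656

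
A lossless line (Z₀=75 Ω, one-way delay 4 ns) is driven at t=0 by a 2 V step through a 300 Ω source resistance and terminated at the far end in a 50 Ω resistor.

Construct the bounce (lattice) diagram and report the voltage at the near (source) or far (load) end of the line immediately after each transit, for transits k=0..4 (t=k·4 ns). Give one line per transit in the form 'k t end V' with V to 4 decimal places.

0 0 source 0.4000
1 4 load 0.3200
2 8 source 0.2720
3 12 load 0.2816
4 16 source 0.2874

Γ_L=-0.200000, Γ_S=0.600000; launch V₁=2·75/375=0.400000
k=0 src: V=0.4000
k=1 load: inc=0.400000, refl=0.400000·-0.200000=-0.0800; V=0.000000+0.400000+-0.080000=0.3200
k=2 src: inc=-0.080000, refl=-0.080000·0.600000=-0.0480; V=0.400000+-0.080000+-0.048000=0.2720
k=3 load: inc=-0.048000, refl=-0.048000·-0.200000=0.0096; V=0.320000+-0.048000+0.009600=0.2816
k=4 src: inc=0.009600, refl=0.009600·0.600000=0.0058; V=0.272000+0.009600+0.005760=0.2874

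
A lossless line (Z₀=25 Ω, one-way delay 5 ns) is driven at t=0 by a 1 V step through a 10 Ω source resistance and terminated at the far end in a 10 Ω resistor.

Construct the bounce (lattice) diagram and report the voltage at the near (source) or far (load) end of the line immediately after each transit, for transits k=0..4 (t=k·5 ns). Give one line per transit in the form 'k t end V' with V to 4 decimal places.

0 0 source 0.7143
1 5 load 0.4082
2 10 source 0.5394
3 15 load 0.4831
4 20 source 0.5072

Γ_L=-0.428571, Γ_S=-0.428571; launch V₁=1·25/35=0.714286
k=0 src: V=0.7143
k=1 load: inc=0.714286, refl=0.714286·-0.428571=-0.3061; V=0.000000+0.714286+-0.306122=0.4082
k=2 src: inc=-0.306122, refl=-0.306122·-0.428571=0.1312; V=0.714286+-0.306122+0.131195=0.5394
k=3 load: inc=0.131195, refl=0.131195·-0.428571=-0.0562; V=0.408163+0.131195+-0.056227=0.4831
k=4 src: inc=-0.056227, refl=-0.056227·-0.428571=0.0241; V=0.539359+-0.056227+0.024097=0.5072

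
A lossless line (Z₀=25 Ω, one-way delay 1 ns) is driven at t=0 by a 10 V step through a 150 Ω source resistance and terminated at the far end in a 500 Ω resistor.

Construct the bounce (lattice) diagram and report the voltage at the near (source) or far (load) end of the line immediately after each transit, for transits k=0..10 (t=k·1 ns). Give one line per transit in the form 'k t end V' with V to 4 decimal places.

Γ_L=0.904762, Γ_S=0.714286; launch V₁=10·25/175=1.428571
k=0 src: V=1.4286
k=1 load: inc=1.428571, refl=1.428571·0.904762=1.2925; V=0.000000+1.428571+1.292517=2.7211
k=2 src: inc=1.292517, refl=1.292517·0.714286=0.9232; V=1.428571+1.292517+0.923226=3.6443
k=3 load: inc=0.923226, refl=0.923226·0.904762=0.8353; V=2.721088+0.923226+0.835300=4.4796
k=4 src: inc=0.835300, refl=0.835300·0.714286=0.5966; V=3.644315+0.835300+0.596643=5.0763
k=5 load: inc=0.596643, refl=0.596643·0.904762=0.5398; V=4.479615+0.596643+0.539820=5.6161
k=6 src: inc=0.539820, refl=0.539820·0.714286=0.3856; V=5.076258+0.539820+0.385586=6.0017
k=7 load: inc=0.385586, refl=0.385586·0.904762=0.3489; V=5.616078+0.385586+0.348863=6.3505
k=8 src: inc=0.348863, refl=0.348863·0.714286=0.2492; V=6.001663+0.348863+0.249188=6.5997
k=9 load: inc=0.249188, refl=0.249188·0.904762=0.2255; V=6.350526+0.249188+0.225456=6.8252
k=10 src: inc=0.225456, refl=0.225456·0.714286=0.1610; V=6.599714+0.225456+0.161040=6.9862

0 0 source 1.4286
1 1 load 2.7211
2 2 source 3.6443
3 3 load 4.4796
4 4 source 5.0763
5 5 load 5.6161
6 6 source 6.0017
7 7 load 6.3505
8 8 source 6.5997
9 9 load 6.8252
10 10 source 6.9862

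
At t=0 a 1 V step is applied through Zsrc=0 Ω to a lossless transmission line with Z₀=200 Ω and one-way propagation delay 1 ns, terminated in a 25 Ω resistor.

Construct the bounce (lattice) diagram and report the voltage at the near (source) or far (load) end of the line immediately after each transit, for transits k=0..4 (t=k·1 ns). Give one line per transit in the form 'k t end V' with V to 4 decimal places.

0 0 source 1.0000
1 1 load 0.2222
2 2 source 1.0000
3 3 load 0.3951
4 4 source 1.0000

Γ_L=-0.777778, Γ_S=-1.000000; launch V₁=1·200/200=1.000000
k=0 src: V=1.0000
k=1 load: inc=1.000000, refl=1.000000·-0.777778=-0.7778; V=0.000000+1.000000+-0.777778=0.2222
k=2 src: inc=-0.777778, refl=-0.777778·-1.000000=0.7778; V=1.000000+-0.777778+0.777778=1.0000
k=3 load: inc=0.777778, refl=0.777778·-0.777778=-0.6049; V=0.222222+0.777778+-0.604938=0.3951
k=4 src: inc=-0.604938, refl=-0.604938·-1.000000=0.6049; V=1.000000+-0.604938+0.604938=1.0000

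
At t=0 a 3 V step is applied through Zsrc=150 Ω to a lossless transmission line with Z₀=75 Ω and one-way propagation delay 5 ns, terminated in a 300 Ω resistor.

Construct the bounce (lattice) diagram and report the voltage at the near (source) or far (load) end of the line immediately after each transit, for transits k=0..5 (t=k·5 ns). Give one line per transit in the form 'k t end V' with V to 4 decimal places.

Γ_L=0.600000, Γ_S=0.333333; launch V₁=3·75/225=1.000000
k=0 src: V=1.0000
k=1 load: inc=1.000000, refl=1.000000·0.600000=0.6000; V=0.000000+1.000000+0.600000=1.6000
k=2 src: inc=0.600000, refl=0.600000·0.333333=0.2000; V=1.000000+0.600000+0.200000=1.8000
k=3 load: inc=0.200000, refl=0.200000·0.600000=0.1200; V=1.600000+0.200000+0.120000=1.9200
k=4 src: inc=0.120000, refl=0.120000·0.333333=0.0400; V=1.800000+0.120000+0.040000=1.9600
k=5 load: inc=0.040000, refl=0.040000·0.600000=0.0240; V=1.920000+0.040000+0.024000=1.9840

0 0 source 1.0000
1 5 load 1.6000
2 10 source 1.8000
3 15 load 1.9200
4 20 source 1.9600
5 25 load 1.9840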